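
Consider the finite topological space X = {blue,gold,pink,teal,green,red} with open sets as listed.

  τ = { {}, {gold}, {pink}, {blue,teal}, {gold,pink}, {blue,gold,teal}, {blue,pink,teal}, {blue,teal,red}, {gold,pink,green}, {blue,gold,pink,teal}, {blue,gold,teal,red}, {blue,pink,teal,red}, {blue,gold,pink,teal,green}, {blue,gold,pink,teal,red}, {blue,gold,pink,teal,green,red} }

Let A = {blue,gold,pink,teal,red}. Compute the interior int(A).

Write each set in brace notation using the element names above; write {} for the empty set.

U open, U⊆A: {}, {gold}, {pink}, {gold,pink}, {blue,teal}, {blue,teal,red}, {blue,pink,teal}, {blue,gold,teal}, {blue,gold,pink,teal}, {blue,gold,teal,red}, {blue,pink,teal,red}, {blue,gold,pink,teal,red}. int(A) = ⋃ = {blue,gold,pink,teal,red}

{blue,gold,pink,teal,red}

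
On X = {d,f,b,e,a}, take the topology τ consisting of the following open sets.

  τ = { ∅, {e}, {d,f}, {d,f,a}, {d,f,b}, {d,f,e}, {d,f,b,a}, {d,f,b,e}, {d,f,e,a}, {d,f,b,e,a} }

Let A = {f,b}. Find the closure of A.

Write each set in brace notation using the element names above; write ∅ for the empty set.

closure: X∖int(X∖A) = X∖{e} = {d,f,b,a}

{d,f,b,a}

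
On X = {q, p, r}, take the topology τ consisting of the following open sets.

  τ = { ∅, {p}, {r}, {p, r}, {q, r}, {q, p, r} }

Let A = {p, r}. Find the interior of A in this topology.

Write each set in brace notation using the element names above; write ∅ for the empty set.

interior: largest open inside A is {p, r} (from ∅, {r}, {p}, {p, r})

{p, r}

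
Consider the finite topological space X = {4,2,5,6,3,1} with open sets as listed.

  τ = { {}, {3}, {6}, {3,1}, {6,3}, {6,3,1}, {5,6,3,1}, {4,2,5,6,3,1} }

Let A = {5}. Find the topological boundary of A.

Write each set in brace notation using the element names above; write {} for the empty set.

{4,2,5}

U open, U⊆A: {}. int(A) = ⋃ = {}
X∖A={4,2,6,3,1}, int(X∖A)={6,3,1}, hence cl(A)={4,2,5}
∂A: remove int from cl → {4,2,5}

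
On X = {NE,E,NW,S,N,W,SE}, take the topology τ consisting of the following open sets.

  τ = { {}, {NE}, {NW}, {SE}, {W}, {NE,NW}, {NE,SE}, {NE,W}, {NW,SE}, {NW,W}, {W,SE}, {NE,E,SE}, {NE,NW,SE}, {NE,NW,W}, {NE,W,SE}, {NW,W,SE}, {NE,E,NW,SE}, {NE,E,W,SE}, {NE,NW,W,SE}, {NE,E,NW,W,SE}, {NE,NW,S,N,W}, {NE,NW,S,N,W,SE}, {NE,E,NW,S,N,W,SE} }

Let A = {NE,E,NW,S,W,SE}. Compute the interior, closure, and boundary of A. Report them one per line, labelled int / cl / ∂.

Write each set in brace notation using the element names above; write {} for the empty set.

interior: largest open inside A is {NE,E,NW,W,SE} (from {}, {NW}, {NE}, {W}, {SE}, {NE,NW}, {NE,W}, {NW,SE}, {NW,W}, {NE,SE}, {W,SE}, {NE,NW,SE}, {NW,W,SE}, {NE,W,SE}, {NE,E,SE}, {NE,NW,W}, {NE,E,W,SE}, {NE,NW,W,SE}, {NE,E,NW,SE}, {NE,E,NW,W,SE})
cl via duality: int({N}) = {}, so X∖{} = {NE,E,NW,S,N,W,SE}
cl∖int = {S,N}

int(A) = {NE,E,NW,W,SE}
cl(A)  = {NE,E,NW,S,N,W,SE}
∂A     = {S,N}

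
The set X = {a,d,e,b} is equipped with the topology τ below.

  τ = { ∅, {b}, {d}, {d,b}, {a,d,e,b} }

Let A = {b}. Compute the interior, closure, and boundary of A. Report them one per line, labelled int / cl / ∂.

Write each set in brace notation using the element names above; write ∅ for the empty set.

interior: largest open inside A is {b} (from ∅, {b})
cl via duality: int({a,d,e}) = {d}, so X∖{d} = {a,e,b}
cl∖int = {a,e}

int(A) = {b}
cl(A)  = {a,e,b}
∂A     = {a,e}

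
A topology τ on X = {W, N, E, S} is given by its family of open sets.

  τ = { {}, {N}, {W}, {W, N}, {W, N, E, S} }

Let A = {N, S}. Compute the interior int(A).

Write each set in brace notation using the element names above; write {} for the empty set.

{N}

open subsets of A: {}, {N}; so int(A) = {N}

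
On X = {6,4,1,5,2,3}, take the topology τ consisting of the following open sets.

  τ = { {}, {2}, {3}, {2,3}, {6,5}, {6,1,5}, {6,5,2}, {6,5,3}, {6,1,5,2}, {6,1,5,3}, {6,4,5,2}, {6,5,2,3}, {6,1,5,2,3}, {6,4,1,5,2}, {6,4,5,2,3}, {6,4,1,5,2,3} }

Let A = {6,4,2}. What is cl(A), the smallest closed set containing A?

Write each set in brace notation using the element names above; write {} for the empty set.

X∖A={1,5,3}, int(X∖A)={3}, hence cl(A)={6,4,1,5,2}

{6,4,1,5,2}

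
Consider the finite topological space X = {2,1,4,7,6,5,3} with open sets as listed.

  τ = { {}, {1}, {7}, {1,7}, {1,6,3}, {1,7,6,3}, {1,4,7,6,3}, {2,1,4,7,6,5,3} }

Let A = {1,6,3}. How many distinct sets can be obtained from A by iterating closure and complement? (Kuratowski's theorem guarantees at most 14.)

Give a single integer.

4

cl via duality: int({2,4,7,5}) = {7}, so X∖{7} = {2,1,4,6,5,3}
Write k for closure, c for complement:
  1. A     = {1,6,3}
  2. kA    = {2,1,4,6,5,3}
  3. cA    = {2,4,7,5}
  4. ckA   = {7}
applying k or c yields no new set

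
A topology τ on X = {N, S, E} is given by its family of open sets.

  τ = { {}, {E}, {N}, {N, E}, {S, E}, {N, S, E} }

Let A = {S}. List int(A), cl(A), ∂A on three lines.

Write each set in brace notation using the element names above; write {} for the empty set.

int(A) = {}
cl(A)  = {S}
∂A     = {S}

open subsets of A: {}; so int(A) = {}
closure: X∖int(X∖A) = X∖{N, E} = {S}
∂A = {S} minus {} = {S}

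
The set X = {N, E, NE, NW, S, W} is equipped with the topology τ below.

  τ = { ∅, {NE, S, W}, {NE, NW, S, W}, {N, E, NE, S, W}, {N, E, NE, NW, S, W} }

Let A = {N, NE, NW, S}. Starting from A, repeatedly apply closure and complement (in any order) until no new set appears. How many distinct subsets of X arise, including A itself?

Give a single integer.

complement {E, W}; its interior ∅; cl(A) = X∖∅ = {N, E, NE, NW, S, W}
With k = closure, c = complement:
  1. A     = {N, NE, NW, S}
  2. kA    = {N, E, NE, NW, S, W}
  3. cA    = {E, W}
  4. ckA   = ∅
k, c of each give nothing new

4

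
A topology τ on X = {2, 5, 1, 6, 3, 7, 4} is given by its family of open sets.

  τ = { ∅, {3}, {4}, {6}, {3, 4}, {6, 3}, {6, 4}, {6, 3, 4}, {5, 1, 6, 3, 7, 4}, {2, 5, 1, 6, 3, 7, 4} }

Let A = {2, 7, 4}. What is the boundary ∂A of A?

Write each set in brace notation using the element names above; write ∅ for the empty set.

{2, 5, 1, 7}

U open, U⊆A: ∅, {4}. int(A) = ⋃ = {4}
X∖A={5, 1, 6, 3}, int(X∖A)={6, 3}, hence cl(A)={2, 5, 1, 7, 4}
∂A: remove int from cl → {2, 5, 1, 7}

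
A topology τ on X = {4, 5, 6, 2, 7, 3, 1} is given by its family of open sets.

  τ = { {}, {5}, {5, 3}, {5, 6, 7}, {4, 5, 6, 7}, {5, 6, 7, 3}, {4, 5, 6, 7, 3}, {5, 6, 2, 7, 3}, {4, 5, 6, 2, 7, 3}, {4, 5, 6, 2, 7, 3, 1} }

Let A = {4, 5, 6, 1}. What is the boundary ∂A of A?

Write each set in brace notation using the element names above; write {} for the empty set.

{4, 6, 2, 7, 3, 1}

open subsets of A: {}, {5}; so int(A) = {5}
closure: X∖int(X∖A) = X∖{} = {4, 5, 6, 2, 7, 3, 1}
∂A = {4, 5, 6, 2, 7, 3, 1} minus {5} = {4, 6, 2, 7, 3, 1}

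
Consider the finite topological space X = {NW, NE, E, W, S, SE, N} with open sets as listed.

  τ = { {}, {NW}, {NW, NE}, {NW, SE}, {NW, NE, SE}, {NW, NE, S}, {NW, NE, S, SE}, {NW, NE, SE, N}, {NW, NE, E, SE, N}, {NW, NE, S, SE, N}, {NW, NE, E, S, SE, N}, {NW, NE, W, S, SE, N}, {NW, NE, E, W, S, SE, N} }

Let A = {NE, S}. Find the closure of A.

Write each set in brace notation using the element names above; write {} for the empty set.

{NE, E, W, S, N}

cl via duality: int({NW, E, W, SE, N}) = {NW, SE}, so X∖{NW, SE} = {NE, E, W, S, N}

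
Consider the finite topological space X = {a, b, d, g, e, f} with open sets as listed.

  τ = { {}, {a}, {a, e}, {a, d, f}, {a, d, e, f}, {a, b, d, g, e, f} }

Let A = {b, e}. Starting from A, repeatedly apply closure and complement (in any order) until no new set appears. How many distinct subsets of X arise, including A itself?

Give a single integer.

6

closure: X∖int(X∖A) = X∖{a, d, f} = {b, g, e}
Let k=closure and c=complement:
  1. A     = {b, e}
  2. kA    = {b, g, e}
  3. cA    = {a, d, g, f}
  4. ckA   = {a, d, f}
  5. kcA   = {a, b, d, g, e, f}
  6. ckcA  = {}
— saturated at 6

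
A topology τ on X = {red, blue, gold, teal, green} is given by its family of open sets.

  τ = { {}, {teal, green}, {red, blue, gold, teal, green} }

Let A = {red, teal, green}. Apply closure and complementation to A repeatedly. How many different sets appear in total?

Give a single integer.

closure: X∖int(X∖A) = X∖{} = {red, blue, gold, teal, green}
Let k=closure and c=complement:
  1. A     = {red, teal, green}
  2. kA    = {red, blue, gold, teal, green}
  3. cA    = {blue, gold}
  4. ckA   = {}
  5. kcA   = {red, blue, gold}
  6. ckcA  = {teal, green}
— saturated at 6

6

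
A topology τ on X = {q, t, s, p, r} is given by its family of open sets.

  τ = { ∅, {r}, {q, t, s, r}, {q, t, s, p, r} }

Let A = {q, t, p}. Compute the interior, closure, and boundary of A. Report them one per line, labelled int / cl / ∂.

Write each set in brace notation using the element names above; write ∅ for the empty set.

interior: largest open inside A is ∅ (from ∅)
cl via duality: int({s, r}) = {r}, so X∖{r} = {q, t, s, p}
cl∖int = {q, t, s, p}

int(A) = ∅
cl(A)  = {q, t, s, p}
∂A     = {q, t, s, p}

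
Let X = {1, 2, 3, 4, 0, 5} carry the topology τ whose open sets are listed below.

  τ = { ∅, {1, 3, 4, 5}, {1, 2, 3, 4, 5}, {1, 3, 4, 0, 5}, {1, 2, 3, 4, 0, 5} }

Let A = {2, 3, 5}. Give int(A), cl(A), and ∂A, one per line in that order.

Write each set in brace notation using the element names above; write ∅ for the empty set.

open subsets of A: ∅; so int(A) = ∅
closure: X∖int(X∖A) = X∖∅ = {1, 2, 3, 4, 0, 5}
∂A = {1, 2, 3, 4, 0, 5} minus ∅ = {1, 2, 3, 4, 0, 5}

int(A) = ∅
cl(A)  = {1, 2, 3, 4, 0, 5}
∂A     = {1, 2, 3, 4, 0, 5}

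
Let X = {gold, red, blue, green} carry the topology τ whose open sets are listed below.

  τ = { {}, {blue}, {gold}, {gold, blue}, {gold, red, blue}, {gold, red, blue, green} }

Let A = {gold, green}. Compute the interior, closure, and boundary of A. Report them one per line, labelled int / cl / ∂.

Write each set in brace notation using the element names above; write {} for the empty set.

opens ⊆ A: {}, {gold}; union → int = {gold}
complement {red, blue}; its interior {blue}; cl(A) = X∖{blue} = {gold, red, green}
boundary = {gold, red, green} ∖ {gold} = {red, green}

int(A) = {gold}
cl(A)  = {gold, red, green}
∂A     = {red, green}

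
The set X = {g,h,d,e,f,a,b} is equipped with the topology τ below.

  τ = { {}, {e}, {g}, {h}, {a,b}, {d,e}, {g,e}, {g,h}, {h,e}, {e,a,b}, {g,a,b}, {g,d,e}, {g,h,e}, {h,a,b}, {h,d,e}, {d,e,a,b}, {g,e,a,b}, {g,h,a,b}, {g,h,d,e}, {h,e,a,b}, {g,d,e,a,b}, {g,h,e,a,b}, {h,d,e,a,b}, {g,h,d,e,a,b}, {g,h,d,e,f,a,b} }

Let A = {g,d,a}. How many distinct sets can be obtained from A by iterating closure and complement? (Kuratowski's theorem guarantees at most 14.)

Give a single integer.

12

closure: X∖int(X∖A) = X∖{h,e} = {g,d,f,a,b}
Let k=closure and c=complement:
  1. A     = {g,d,a}
  2. kA    = {g,d,f,a,b}
  3. cA    = {h,e,f,b}
  4. ckA   = {h,e}
  5. kcA   = {h,d,e,f,a,b}
  6. kckA  = {h,d,e,f}
  7. ckcA  = {g}
  8. ckckA = {g,a,b}
  9. kckcA = {g,f}
  10. kckckA = {g,f,a,b}
  11. ckckcA = {h,d,e,a,b}
  12. ckckckA = {h,d,e}
— saturated at 12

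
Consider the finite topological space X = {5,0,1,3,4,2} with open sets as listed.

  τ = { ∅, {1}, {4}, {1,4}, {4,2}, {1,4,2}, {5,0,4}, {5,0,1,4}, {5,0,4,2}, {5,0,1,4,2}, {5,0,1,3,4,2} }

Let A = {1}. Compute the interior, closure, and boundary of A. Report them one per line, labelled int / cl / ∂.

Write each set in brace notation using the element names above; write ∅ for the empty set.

int(A) = {1}
cl(A)  = {1,3}
∂A     = {3}

opens ⊆ A: ∅, {1}; union → int = {1}
complement {5,0,3,4,2}; its interior {5,0,4,2}; cl(A) = X∖{5,0,4,2} = {1,3}
boundary = {1,3} ∖ {1} = {3}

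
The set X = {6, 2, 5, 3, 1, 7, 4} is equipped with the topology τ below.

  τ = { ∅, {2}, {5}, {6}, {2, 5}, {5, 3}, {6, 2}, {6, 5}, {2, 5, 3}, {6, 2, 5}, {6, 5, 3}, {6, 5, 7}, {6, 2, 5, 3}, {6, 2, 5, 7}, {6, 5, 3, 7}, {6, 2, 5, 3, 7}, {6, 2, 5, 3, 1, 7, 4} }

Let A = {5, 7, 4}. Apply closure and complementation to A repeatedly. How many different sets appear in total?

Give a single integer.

8

closure: X∖int(X∖A) = X∖{6, 2} = {5, 3, 1, 7, 4}
Let k=closure and c=complement:
  1. A     = {5, 7, 4}
  2. kA    = {5, 3, 1, 7, 4}
  3. cA    = {6, 2, 3, 1}
  4. ckA   = {6, 2}
  5. kcA   = {6, 2, 3, 1, 7, 4}
  6. kckA  = {6, 2, 1, 7, 4}
  7. ckcA  = {5}
  8. ckckA = {5, 3}
— saturated at 8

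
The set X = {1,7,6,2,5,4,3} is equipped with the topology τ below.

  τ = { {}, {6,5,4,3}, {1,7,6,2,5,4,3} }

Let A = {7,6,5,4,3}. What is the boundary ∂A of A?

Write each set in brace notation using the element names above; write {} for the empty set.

opens ⊆ A: {}, {6,5,4,3}; union → int = {6,5,4,3}
complement {1,2}; its interior {}; cl(A) = X∖{} = {1,7,6,2,5,4,3}
boundary = {1,7,6,2,5,4,3} ∖ {6,5,4,3} = {1,7,2}

{1,7,2}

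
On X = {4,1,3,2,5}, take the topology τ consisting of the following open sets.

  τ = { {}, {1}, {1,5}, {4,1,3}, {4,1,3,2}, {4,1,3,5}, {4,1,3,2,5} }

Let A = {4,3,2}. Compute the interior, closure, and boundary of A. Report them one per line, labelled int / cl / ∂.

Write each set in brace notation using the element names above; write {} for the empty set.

int(A) = {}
cl(A)  = {4,3,2}
∂A     = {4,3,2}

open subsets of A: {}; so int(A) = {}
closure: X∖int(X∖A) = X∖{1,5} = {4,3,2}
∂A = {4,3,2} minus {} = {4,3,2}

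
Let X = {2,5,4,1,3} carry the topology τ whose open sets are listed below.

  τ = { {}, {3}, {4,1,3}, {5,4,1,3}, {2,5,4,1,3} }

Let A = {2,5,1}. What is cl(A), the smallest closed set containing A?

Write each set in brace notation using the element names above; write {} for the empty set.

cl via duality: int({4,3}) = {3}, so X∖{3} = {2,5,4,1}

{2,5,4,1}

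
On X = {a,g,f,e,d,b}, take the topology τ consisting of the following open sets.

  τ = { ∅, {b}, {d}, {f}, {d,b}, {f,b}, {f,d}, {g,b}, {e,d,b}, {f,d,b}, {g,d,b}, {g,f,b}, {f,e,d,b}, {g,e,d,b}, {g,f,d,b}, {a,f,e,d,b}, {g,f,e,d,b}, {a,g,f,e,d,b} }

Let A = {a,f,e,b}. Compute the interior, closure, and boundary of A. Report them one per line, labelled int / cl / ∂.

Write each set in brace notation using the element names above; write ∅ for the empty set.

interior: largest open inside A is {f,b} (from ∅, {f}, {b}, {f,b})
cl via duality: int({g,d}) = {d}, so X∖{d} = {a,g,f,e,b}
cl∖int = {a,g,e}

int(A) = {f,b}
cl(A)  = {a,g,f,e,b}
∂A     = {a,g,e}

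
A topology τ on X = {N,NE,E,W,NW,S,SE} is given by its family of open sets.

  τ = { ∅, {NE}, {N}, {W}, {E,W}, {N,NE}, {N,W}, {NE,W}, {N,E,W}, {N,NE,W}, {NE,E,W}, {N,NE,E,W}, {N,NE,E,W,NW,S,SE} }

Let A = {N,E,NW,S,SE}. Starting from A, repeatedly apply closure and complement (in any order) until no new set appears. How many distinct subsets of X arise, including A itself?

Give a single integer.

closure: X∖int(X∖A) = X∖{NE,W} = {N,E,NW,S,SE}
Let k=closure and c=complement:
  1. A     = {N,E,NW,S,SE}
  2. cA    = {NE,W}
  3. kcA   = {NE,E,W,NW,S,SE}
  4. ckcA  = {N}
  5. kckcA = {N,NW,S,SE}
  6. ckckcA = {NE,E,W}
— saturated at 6

6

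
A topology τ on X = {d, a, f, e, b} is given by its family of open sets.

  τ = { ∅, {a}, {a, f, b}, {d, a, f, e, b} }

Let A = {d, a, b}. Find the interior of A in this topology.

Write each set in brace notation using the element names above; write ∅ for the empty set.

U open, U⊆A: ∅, {a}. int(A) = ⋃ = {a}

{a}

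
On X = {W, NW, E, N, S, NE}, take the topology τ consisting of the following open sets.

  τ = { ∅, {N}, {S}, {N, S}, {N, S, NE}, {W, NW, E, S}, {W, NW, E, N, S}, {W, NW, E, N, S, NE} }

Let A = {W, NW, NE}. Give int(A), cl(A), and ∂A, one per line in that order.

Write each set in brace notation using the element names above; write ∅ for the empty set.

int(A) = ∅
cl(A)  = {W, NW, E, NE}
∂A     = {W, NW, E, NE}

open subsets of A: ∅; so int(A) = ∅
closure: X∖int(X∖A) = X∖{N, S} = {W, NW, E, NE}
∂A = {W, NW, E, NE} minus ∅ = {W, NW, E, NE}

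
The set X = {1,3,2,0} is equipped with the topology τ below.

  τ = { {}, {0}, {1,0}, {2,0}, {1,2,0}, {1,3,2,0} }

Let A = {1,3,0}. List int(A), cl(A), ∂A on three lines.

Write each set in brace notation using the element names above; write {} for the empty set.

int(A) = {1,0}
cl(A)  = {1,3,2,0}
∂A     = {3,2}

opens ⊆ A: {}, {0}, {1,0}; union → int = {1,0}
complement {2}; its interior {}; cl(A) = X∖{} = {1,3,2,0}
boundary = {1,3,2,0} ∖ {1,0} = {3,2}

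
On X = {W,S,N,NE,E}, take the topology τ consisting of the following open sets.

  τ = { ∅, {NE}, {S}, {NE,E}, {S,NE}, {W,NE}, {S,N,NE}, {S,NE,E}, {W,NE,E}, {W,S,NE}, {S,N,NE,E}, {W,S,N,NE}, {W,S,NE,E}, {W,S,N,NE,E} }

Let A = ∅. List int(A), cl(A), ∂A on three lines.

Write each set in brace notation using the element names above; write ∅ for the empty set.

int(A) = ∅
cl(A)  = ∅
∂A     = ∅

interior: largest open inside A is ∅ (from ∅)
cl via duality: int({W,S,N,NE,E}) = {W,S,N,NE,E}, so X∖{W,S,N,NE,E} = ∅
cl∖int = ∅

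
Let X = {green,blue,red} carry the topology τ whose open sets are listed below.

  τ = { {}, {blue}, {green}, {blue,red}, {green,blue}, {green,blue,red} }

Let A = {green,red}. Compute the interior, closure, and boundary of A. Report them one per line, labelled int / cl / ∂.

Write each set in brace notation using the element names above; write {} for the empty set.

int(A) = {green}
cl(A)  = {green,red}
∂A     = {red}

interior: largest open inside A is {green} (from {}, {green})
cl via duality: int({blue}) = {blue}, so X∖{blue} = {green,red}
cl∖int = {red}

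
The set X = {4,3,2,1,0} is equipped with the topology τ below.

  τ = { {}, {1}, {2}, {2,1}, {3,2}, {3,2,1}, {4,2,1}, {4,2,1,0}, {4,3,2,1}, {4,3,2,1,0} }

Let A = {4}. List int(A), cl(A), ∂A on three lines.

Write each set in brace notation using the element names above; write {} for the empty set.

interior: largest open inside A is {} (from {})
cl via duality: int({3,2,1,0}) = {3,2,1}, so X∖{3,2,1} = {4,0}
cl∖int = {4,0}

int(A) = {}
cl(A)  = {4,0}
∂A     = {4,0}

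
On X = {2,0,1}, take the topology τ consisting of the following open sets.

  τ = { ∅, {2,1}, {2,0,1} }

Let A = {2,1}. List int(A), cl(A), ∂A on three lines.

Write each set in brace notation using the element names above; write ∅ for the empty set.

opens ⊆ A: ∅, {2,1}; union → int = {2,1}
complement {0}; its interior ∅; cl(A) = X∖∅ = {2,0,1}
boundary = {2,0,1} ∖ {2,1} = {0}

int(A) = {2,1}
cl(A)  = {2,0,1}
∂A     = {0}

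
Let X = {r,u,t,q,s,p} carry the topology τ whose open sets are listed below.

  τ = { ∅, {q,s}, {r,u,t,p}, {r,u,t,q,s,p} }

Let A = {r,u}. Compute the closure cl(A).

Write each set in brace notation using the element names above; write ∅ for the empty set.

{r,u,t,p}

cl via duality: int({t,q,s,p}) = {q,s}, so X∖{q,s} = {r,u,t,p}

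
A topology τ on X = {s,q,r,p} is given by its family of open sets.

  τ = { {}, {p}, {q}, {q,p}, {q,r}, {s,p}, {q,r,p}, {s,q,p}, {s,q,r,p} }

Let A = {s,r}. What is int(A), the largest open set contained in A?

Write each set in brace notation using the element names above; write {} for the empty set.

open subsets of A: {}; so int(A) = {}

{}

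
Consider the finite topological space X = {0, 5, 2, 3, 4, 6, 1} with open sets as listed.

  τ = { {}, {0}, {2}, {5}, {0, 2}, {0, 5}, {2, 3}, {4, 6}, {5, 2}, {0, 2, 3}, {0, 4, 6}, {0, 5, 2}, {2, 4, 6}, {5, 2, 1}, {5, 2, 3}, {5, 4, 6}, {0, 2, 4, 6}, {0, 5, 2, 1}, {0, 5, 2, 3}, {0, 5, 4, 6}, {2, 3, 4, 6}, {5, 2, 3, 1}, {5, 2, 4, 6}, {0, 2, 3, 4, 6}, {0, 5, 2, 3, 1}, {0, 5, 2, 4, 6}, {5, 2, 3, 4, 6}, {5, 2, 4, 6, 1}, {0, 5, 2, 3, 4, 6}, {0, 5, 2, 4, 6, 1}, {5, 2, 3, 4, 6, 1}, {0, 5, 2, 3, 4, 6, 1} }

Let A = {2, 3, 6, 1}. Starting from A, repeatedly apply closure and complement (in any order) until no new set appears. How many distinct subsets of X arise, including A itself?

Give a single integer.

complement {0, 5, 4}; its interior {0, 5}; cl(A) = X∖{0, 5} = {2, 3, 4, 6, 1}
With k = closure, c = complement:
  1. A     = {2, 3, 6, 1}
  2. kA    = {2, 3, 4, 6, 1}
  3. cA    = {0, 5, 4}
  4. ckA   = {0, 5}
  5. kcA   = {0, 5, 4, 6, 1}
  6. kckA  = {0, 5, 1}
  7. ckcA  = {2, 3}
  8. ckckA = {2, 3, 4, 6}
  9. kckcA = {2, 3, 1}
  10. ckckcA = {0, 5, 4, 6}
k, c of each give nothing new

10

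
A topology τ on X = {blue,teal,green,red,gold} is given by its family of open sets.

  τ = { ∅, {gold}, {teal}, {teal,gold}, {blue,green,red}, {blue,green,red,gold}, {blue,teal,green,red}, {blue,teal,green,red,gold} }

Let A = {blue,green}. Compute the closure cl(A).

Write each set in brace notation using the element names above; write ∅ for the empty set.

X∖A={teal,red,gold}, int(X∖A)={teal,gold}, hence cl(A)={blue,green,red}

{blue,green,red}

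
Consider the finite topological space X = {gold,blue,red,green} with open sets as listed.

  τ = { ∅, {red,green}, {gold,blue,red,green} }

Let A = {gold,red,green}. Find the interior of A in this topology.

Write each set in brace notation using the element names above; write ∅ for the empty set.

opens ⊆ A: ∅, {red,green}; union → int = {red,green}

{red,green}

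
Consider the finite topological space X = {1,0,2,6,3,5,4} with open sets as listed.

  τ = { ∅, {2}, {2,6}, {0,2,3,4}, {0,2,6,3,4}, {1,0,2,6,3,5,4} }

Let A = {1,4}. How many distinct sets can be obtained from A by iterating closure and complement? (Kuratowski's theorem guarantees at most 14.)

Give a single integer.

6

X∖A={0,2,6,3,5}, int(X∖A)={2,6}, hence cl(A)={1,0,3,5,4}
Orbit (k=closure, c=complement):
  1. A     = {1,4}
  2. kA    = {1,0,3,5,4}
  3. cA    = {0,2,6,3,5}
  4. ckA   = {2,6}
  5. kcA   = {1,0,2,6,3,5,4}
  6. ckcA  = ∅
(closed under both — stop)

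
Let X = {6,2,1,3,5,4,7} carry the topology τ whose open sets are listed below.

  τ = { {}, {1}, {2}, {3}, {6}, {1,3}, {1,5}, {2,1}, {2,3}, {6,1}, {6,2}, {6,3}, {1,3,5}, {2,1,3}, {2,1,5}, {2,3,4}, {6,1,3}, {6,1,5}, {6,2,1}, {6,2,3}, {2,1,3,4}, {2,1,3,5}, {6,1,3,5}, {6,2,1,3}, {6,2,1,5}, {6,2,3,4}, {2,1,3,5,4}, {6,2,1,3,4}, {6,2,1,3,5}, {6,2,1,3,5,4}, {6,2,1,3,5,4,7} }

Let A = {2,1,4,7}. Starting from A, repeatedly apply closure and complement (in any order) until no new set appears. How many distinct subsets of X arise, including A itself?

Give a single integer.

8

complement {6,3,5}; its interior {6,3}; cl(A) = X∖{6,3} = {2,1,5,4,7}
With k = closure, c = complement:
  1. A     = {2,1,4,7}
  2. kA    = {2,1,5,4,7}
  3. cA    = {6,3,5}
  4. ckA   = {6,3}
  5. kcA   = {6,3,5,4,7}
  6. kckA  = {6,3,4,7}
  7. ckcA  = {2,1}
  8. ckckA = {2,1,5}
k, c of each give nothing new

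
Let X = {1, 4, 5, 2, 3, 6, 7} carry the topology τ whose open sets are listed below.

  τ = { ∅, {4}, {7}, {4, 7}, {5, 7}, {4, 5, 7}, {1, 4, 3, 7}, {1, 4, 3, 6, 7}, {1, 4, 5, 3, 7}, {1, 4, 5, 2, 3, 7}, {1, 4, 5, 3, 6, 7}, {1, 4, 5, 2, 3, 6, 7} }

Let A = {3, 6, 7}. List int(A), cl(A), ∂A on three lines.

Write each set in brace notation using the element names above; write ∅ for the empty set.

U open, U⊆A: ∅, {7}. int(A) = ⋃ = {7}
X∖A={1, 4, 5, 2}, int(X∖A)={4}, hence cl(A)={1, 5, 2, 3, 6, 7}
∂A: remove int from cl → {1, 5, 2, 3, 6}

int(A) = {7}
cl(A)  = {1, 5, 2, 3, 6, 7}
∂A     = {1, 5, 2, 3, 6}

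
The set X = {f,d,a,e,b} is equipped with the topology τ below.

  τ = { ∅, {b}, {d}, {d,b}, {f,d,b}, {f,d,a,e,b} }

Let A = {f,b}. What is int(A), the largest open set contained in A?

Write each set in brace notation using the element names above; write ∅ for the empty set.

opens ⊆ A: ∅, {b}; union → int = {b}

{b}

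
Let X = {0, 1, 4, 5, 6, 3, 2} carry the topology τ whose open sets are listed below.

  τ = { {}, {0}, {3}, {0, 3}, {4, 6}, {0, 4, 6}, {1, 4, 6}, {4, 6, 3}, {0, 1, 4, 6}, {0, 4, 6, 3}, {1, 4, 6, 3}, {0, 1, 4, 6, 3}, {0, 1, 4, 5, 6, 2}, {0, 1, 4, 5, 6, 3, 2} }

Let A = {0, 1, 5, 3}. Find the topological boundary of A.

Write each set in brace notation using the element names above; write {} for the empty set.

{1, 5, 2}

interior: largest open inside A is {0, 3} (from {}, {0}, {3}, {0, 3})
cl via duality: int({4, 6, 2}) = {4, 6}, so X∖{4, 6} = {0, 1, 5, 3, 2}
cl∖int = {1, 5, 2}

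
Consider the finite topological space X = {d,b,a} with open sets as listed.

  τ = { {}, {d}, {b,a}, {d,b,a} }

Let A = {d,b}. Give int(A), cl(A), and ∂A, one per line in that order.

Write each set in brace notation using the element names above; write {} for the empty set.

U open, U⊆A: {}, {d}. int(A) = ⋃ = {d}
X∖A={a}, int(X∖A)={}, hence cl(A)={d,b,a}
∂A: remove int from cl → {b,a}

int(A) = {d}
cl(A)  = {d,b,a}
∂A     = {b,a}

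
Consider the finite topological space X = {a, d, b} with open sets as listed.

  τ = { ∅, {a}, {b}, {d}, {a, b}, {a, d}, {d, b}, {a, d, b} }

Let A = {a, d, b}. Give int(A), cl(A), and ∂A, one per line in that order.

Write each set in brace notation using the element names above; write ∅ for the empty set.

int(A) = {a, d, b}
cl(A)  = {a, d, b}
∂A     = ∅

opens ⊆ A: ∅, {b}, {d}, {a}, {a, b}, {a, d}, {d, b}, {a, d, b}; union → int = {a, d, b}
complement ∅; its interior ∅; cl(A) = X∖∅ = {a, d, b}
boundary = {a, d, b} ∖ {a, d, b} = ∅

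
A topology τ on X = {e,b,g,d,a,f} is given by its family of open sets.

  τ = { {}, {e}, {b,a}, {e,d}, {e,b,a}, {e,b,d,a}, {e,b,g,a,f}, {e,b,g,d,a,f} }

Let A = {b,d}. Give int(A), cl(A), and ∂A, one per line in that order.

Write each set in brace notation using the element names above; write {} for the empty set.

opens ⊆ A: {}; union → int = {}
complement {e,g,a,f}; its interior {e}; cl(A) = X∖{e} = {b,g,d,a,f}
boundary = {b,g,d,a,f} ∖ {} = {b,g,d,a,f}

int(A) = {}
cl(A)  = {b,g,d,a,f}
∂A     = {b,g,d,a,f}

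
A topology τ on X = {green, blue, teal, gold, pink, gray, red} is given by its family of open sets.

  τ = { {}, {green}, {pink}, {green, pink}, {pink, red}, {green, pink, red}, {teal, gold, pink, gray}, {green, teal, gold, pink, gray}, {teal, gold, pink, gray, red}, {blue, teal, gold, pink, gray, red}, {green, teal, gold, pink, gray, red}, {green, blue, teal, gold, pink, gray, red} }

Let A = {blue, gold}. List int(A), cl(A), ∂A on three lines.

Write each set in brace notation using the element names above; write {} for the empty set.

int(A) = {}
cl(A)  = {blue, teal, gold, gray}
∂A     = {blue, teal, gold, gray}

open subsets of A: {}; so int(A) = {}
closure: X∖int(X∖A) = X∖{green, pink, red} = {blue, teal, gold, gray}
∂A = {blue, teal, gold, gray} minus {} = {blue, teal, gold, gray}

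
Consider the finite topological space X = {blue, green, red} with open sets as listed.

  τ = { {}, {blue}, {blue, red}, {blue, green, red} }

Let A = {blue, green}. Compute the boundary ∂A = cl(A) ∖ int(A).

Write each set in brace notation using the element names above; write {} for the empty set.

open subsets of A: {}, {blue}; so int(A) = {blue}
closure: X∖int(X∖A) = X∖{} = {blue, green, red}
∂A = {blue, green, red} minus {blue} = {green, red}

{green, red}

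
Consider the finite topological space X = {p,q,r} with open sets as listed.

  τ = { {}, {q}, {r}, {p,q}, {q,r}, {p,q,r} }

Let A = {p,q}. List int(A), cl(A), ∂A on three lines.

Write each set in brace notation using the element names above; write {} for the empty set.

opens ⊆ A: {}, {q}, {p,q}; union → int = {p,q}
complement {r}; its interior {r}; cl(A) = X∖{r} = {p,q}
boundary = {p,q} ∖ {p,q} = {}

int(A) = {p,q}
cl(A)  = {p,q}
∂A     = {}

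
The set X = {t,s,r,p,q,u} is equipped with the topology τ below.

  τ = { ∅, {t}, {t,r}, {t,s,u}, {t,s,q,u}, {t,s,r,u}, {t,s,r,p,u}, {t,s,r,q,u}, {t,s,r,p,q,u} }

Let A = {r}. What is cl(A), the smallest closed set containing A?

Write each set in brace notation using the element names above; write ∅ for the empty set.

{r,p}

X∖A={t,s,p,q,u}, int(X∖A)={t,s,q,u}, hence cl(A)={r,p}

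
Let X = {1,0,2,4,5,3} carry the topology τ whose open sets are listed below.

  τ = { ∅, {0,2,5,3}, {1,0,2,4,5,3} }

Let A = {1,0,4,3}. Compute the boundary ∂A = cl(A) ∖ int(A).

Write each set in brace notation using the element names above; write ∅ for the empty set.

{1,0,2,4,5,3}

opens ⊆ A: ∅; union → int = ∅
complement {2,5}; its interior ∅; cl(A) = X∖∅ = {1,0,2,4,5,3}
boundary = {1,0,2,4,5,3} ∖ ∅ = {1,0,2,4,5,3}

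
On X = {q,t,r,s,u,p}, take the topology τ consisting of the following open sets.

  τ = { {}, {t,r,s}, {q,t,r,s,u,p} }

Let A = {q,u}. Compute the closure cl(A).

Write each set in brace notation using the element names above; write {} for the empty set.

closure: X∖int(X∖A) = X∖{t,r,s} = {q,u,p}

{q,u,p}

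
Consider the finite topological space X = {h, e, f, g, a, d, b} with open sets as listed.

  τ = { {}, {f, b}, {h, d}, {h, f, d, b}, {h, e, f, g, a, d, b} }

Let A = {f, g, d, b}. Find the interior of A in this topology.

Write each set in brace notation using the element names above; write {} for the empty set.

{f, b}

opens ⊆ A: {}, {f, b}; union → int = {f, b}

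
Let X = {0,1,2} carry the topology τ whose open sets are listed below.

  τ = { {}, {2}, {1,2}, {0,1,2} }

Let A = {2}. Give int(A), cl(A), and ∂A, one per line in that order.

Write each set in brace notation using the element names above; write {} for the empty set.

U open, U⊆A: {}, {2}. int(A) = ⋃ = {2}
X∖A={0,1}, int(X∖A)={}, hence cl(A)={0,1,2}
∂A: remove int from cl → {0,1}

int(A) = {2}
cl(A)  = {0,1,2}
∂A     = {0,1}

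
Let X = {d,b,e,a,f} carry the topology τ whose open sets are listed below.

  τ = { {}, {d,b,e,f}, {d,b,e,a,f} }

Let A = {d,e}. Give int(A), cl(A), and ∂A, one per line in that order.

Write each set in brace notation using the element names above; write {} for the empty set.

U open, U⊆A: {}. int(A) = ⋃ = {}
X∖A={b,a,f}, int(X∖A)={}, hence cl(A)={d,b,e,a,f}
∂A: remove int from cl → {d,b,e,a,f}

int(A) = {}
cl(A)  = {d,b,e,a,f}
∂A     = {d,b,e,a,f}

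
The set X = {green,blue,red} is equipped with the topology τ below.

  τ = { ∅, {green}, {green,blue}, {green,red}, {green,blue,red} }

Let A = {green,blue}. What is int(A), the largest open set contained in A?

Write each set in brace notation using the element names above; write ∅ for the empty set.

{green,blue}

interior: largest open inside A is {green,blue} (from ∅, {green}, {green,blue})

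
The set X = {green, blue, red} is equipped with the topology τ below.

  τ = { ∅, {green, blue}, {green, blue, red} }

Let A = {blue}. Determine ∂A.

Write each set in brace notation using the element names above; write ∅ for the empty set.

{green, blue, red}

interior: largest open inside A is ∅ (from ∅)
cl via duality: int({green, red}) = ∅, so X∖∅ = {green, blue, red}
cl∖int = {green, blue, red}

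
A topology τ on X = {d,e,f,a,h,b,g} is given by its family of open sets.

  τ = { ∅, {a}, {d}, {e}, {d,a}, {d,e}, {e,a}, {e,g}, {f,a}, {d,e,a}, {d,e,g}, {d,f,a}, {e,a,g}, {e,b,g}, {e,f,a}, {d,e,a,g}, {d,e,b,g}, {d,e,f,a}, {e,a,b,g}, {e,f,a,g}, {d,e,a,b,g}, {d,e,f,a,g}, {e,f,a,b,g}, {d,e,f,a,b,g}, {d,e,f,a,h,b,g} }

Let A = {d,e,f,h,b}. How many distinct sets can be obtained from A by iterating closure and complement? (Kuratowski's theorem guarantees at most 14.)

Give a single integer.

10

complement {a,g}; its interior {a}; cl(A) = X∖{a} = {d,e,f,h,b,g}
With k = closure, c = complement:
  1. A     = {d,e,f,h,b}
  2. kA    = {d,e,f,h,b,g}
  3. cA    = {a,g}
  4. ckA   = {a}
  5. kcA   = {f,a,h,b,g}
  6. kckA  = {f,a,h}
  7. ckcA  = {d,e}
  8. ckckA = {d,e,b,g}
  9. kckcA = {d,e,h,b,g}
  10. ckckcA = {f,a}
k, c of each give nothing new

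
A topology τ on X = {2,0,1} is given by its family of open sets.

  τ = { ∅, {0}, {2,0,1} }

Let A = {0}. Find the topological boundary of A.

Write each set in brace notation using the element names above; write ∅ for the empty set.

open subsets of A: ∅, {0}; so int(A) = {0}
closure: X∖int(X∖A) = X∖∅ = {2,0,1}
∂A = {2,0,1} minus {0} = {2,1}

{2,1}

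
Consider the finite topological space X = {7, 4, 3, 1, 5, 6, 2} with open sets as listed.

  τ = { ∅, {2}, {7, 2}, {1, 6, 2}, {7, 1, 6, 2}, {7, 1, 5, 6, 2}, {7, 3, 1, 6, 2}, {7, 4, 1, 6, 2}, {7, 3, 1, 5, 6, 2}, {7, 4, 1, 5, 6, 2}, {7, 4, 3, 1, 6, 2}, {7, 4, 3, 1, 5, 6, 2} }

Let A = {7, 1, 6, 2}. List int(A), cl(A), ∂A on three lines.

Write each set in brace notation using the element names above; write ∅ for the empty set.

interior: largest open inside A is {7, 1, 6, 2} (from ∅, {2}, {7, 2}, {1, 6, 2}, {7, 1, 6, 2})
cl via duality: int({4, 3, 5}) = ∅, so X∖∅ = {7, 4, 3, 1, 5, 6, 2}
cl∖int = {4, 3, 5}

int(A) = {7, 1, 6, 2}
cl(A)  = {7, 4, 3, 1, 5, 6, 2}
∂A     = {4, 3, 5}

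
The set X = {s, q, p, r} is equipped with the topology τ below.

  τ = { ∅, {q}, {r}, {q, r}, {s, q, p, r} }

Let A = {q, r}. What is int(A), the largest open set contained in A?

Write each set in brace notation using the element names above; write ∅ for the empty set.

U open, U⊆A: ∅, {q}, {r}, {q, r}. int(A) = ⋃ = {q, r}

{q, r}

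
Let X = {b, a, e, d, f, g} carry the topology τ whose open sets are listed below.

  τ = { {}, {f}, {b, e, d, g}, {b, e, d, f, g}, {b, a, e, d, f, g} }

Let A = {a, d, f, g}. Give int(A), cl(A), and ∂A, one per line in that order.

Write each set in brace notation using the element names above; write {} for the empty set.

int(A) = {f}
cl(A)  = {b, a, e, d, f, g}
∂A     = {b, a, e, d, g}

opens ⊆ A: {}, {f}; union → int = {f}
complement {b, e}; its interior {}; cl(A) = X∖{} = {b, a, e, d, f, g}
boundary = {b, a, e, d, f, g} ∖ {f} = {b, a, e, d, g}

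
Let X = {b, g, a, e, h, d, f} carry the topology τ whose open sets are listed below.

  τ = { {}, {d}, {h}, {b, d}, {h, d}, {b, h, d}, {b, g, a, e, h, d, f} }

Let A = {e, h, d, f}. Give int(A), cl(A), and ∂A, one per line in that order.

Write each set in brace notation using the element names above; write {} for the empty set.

int(A) = {h, d}
cl(A)  = {b, g, a, e, h, d, f}
∂A     = {b, g, a, e, f}

U open, U⊆A: {}, {h}, {d}, {h, d}. int(A) = ⋃ = {h, d}
X∖A={b, g, a}, int(X∖A)={}, hence cl(A)={b, g, a, e, h, d, f}
∂A: remove int from cl → {b, g, a, e, f}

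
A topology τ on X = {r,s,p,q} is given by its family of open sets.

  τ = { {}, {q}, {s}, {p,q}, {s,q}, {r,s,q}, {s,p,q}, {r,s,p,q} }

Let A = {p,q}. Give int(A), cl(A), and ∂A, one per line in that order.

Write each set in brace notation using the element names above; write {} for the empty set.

int(A) = {p,q}
cl(A)  = {r,p,q}
∂A     = {r}

opens ⊆ A: {}, {q}, {p,q}; union → int = {p,q}
complement {r,s}; its interior {s}; cl(A) = X∖{s} = {r,p,q}
boundary = {r,p,q} ∖ {p,q} = {r}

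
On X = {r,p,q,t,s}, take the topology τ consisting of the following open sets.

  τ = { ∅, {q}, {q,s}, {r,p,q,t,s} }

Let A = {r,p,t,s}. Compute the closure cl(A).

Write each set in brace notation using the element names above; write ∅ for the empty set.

cl via duality: int({q}) = {q}, so X∖{q} = {r,p,t,s}

{r,p,t,s}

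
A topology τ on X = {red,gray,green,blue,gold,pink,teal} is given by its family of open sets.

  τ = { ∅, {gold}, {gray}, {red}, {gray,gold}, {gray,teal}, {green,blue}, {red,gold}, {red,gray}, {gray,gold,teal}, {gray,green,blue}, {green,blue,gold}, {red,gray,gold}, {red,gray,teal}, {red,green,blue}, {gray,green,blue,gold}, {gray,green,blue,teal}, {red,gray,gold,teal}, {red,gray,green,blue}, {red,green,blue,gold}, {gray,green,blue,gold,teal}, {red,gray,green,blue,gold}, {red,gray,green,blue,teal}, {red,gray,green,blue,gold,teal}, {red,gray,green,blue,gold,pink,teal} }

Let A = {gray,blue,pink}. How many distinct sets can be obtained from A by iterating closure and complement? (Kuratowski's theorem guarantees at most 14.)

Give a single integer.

12

X∖A={red,green,gold,teal}, int(X∖A)={red,gold}, hence cl(A)={gray,green,blue,pink,teal}
Orbit (k=closure, c=complement):
  1. A     = {gray,blue,pink}
  2. kA    = {gray,green,blue,pink,teal}
  3. cA    = {red,green,gold,teal}
  4. ckA   = {red,gold}
  5. kcA   = {red,green,blue,gold,pink,teal}
  6. kckA  = {red,gold,pink}
  7. ckcA  = {gray}
  8. ckckA = {gray,green,blue,teal}
  9. kckcA = {gray,pink,teal}
  10. ckckcA = {red,green,blue,gold}
  11. kckckcA = {red,green,blue,gold,pink}
  12. ckckckcA = {gray,teal}
(closed under both — stop)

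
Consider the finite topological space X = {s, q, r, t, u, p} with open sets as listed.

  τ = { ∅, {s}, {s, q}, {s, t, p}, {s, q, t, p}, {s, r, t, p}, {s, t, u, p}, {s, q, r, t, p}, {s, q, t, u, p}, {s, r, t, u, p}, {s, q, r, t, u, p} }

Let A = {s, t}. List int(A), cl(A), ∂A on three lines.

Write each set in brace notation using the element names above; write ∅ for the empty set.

opens ⊆ A: ∅, {s}; union → int = {s}
complement {q, r, u, p}; its interior ∅; cl(A) = X∖∅ = {s, q, r, t, u, p}
boundary = {s, q, r, t, u, p} ∖ {s} = {q, r, t, u, p}

int(A) = {s}
cl(A)  = {s, q, r, t, u, p}
∂A     = {q, r, t, u, p}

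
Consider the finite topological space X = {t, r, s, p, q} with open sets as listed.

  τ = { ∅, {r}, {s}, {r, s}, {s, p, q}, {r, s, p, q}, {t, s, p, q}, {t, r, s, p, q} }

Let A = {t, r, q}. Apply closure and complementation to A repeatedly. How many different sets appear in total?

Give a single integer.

complement {s, p}; its interior {s}; cl(A) = X∖{s} = {t, r, p, q}
With k = closure, c = complement:
  1. A     = {t, r, q}
  2. kA    = {t, r, p, q}
  3. cA    = {s, p}
  4. ckA   = {s}
  5. kcA   = {t, s, p, q}
  6. ckcA  = {r}
k, c of each give nothing new

6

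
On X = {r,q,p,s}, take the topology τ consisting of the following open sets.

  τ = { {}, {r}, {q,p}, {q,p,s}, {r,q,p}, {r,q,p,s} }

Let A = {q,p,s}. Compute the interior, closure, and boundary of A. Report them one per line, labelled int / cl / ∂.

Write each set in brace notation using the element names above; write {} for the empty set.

U open, U⊆A: {}, {q,p}, {q,p,s}. int(A) = ⋃ = {q,p,s}
X∖A={r}, int(X∖A)={r}, hence cl(A)={q,p,s}
∂A: remove int from cl → {}

int(A) = {q,p,s}
cl(A)  = {q,p,s}
∂A     = {}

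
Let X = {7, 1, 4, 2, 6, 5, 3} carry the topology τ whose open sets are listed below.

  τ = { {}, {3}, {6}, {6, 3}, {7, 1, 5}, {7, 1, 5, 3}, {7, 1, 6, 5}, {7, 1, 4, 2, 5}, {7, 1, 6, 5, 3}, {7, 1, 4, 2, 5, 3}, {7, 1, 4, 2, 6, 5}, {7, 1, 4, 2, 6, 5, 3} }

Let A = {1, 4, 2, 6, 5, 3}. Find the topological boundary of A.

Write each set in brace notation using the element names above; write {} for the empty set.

{7, 1, 4, 2, 5}

interior: largest open inside A is {6, 3} (from {}, {6}, {3}, {6, 3})
cl via duality: int({7}) = {}, so X∖{} = {7, 1, 4, 2, 6, 5, 3}
cl∖int = {7, 1, 4, 2, 5}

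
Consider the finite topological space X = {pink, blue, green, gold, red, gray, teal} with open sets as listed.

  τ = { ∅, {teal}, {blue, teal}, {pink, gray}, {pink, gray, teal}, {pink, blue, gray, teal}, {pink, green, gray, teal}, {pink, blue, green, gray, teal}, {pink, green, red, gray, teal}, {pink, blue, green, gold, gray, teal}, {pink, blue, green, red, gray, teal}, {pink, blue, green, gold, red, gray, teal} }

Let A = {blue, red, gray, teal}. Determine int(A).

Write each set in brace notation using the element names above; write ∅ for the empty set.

U open, U⊆A: ∅, {teal}, {blue, teal}. int(A) = ⋃ = {blue, teal}

{blue, teal}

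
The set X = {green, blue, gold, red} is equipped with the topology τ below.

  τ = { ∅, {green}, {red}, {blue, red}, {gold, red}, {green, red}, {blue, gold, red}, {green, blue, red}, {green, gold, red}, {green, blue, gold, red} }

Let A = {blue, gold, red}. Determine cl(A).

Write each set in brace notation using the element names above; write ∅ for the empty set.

cl via duality: int({green}) = {green}, so X∖{green} = {blue, gold, red}

{blue, gold, red}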